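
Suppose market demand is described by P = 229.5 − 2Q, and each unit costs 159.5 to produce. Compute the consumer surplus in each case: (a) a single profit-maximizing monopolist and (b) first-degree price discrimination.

A monopolist chooses Q where MR = MC. MR = 229.5 − 4Q; setting this equal to 159.5 gives Q = 17.5 and P = 194.5.
CS = ½·(229.5 − 194.5)·17.5 = 306.25.
With perfect price discrimination, output is the efficient level Q = 35 (where demand meets MC), but every buyer pays their willingness to pay: CS = 0 and PS = total surplus.
CS = 0.

Monopoly: CS = 306.25; Perfect PD: CS = 0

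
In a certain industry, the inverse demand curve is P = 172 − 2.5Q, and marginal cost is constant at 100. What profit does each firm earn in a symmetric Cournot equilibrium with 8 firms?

π_i = 25.6

With 8 symmetric Cournot firms, each firm's FOC gives 172 − 22.5q = 100, so q = 3.2, Q = 8·3.2 = 25.6, and P = 108.
Each firm's profit = (108 − 100)·3.2 = 25.6.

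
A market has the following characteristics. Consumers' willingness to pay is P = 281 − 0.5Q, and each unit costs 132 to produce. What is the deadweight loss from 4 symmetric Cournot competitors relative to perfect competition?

DWL = 888.04

Perfect competition: P = MC = 132, so 281 − 0.5Q = 132 and Q = 298.
In a 4-firm Cournot equilibrium, symmetry and the first-order condition give q = (281 − 132)/(2.5) = 59.6. So Q = 238.4 and P = 161.8.
DWL is the triangle between Q = 238.4 and Q = 298: ½·(298 − 238.4)·(161.8 − 132) = 888.04.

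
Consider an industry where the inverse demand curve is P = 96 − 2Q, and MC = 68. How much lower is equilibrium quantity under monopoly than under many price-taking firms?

Q falls by 7

Under competition P = MC = 68, so Q = (96 − 68)/2 = 14.
A monopolist chooses Q where MR = MC. MR = 96 − 4Q; setting this equal to 68 gives Q = 7 and P = 82.
Change in equilibrium quantity: 7 − 14 = −7.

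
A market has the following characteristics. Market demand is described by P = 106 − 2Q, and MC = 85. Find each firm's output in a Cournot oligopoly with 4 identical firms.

Cournot with 4 identical firms: the symmetric best-response condition is 106 − 10q = 85. Each firm produces q = 2.1, total output Q = 8.4, price P = 89.2.

q_i = 2.1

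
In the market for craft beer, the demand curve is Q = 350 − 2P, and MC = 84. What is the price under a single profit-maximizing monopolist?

Inverting demand: P = 175 − 0.5Q.
The monopolist equates marginal revenue to marginal cost: 175 − Q = 84, so Q = 91. From demand, P = 129.5.

P = 129.5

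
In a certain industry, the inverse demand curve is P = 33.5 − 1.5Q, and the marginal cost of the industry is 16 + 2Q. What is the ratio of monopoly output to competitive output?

Q_m/Q_c = 0.7

Monopoly sets MR = MC: 33.5 − 3Q = 16 + 2Q ⇒ Q = 3.5, P = 33.5 − 1.5·3.5 = 28.25.
Under competition P = MC: 33.5 − 1.5Q = 16 + 2Q ⇒ Q = 5, P = 26.
Ratio Q_m/Q_c = 3.5/5 = 0.7.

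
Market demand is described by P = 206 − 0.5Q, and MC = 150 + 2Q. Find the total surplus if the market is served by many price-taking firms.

TS = 627.2

Competitive equilibrium sets price equal to marginal cost: 206 − 0.5Q = 150 + 2Q, so Q = 22.4 and P = 194.8.
CS = ½·(206 − 194.8)·22.4 = 125.44; PS = (194.8·22.4 − 150·22.4 − ½·2·22.4²) = 501.76; TS = 627.2.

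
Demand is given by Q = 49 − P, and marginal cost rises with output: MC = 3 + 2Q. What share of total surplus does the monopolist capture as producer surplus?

PS/TS = 0.8

Inverting demand: P = 49 − Q.
Monopoly sets MR = MC: 49 − 2Q = 3 + 2Q ⇒ Q = 11.5, P = 49 − 11.5 = 37.5.
CS = ½·(49 − 37.5)·11.5 = 66.125.
PS = P·Q − VC(Q) = 37.5·11.5 − (3·11.5 + ½·2·11.5²) = 264.5.
Share captured = PS/TS = 264.5/330.625 = 0.8.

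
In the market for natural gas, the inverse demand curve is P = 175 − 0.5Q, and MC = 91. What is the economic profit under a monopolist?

A monopolist chooses Q where MR = MC. MR = 175 − Q; setting this equal to 91 gives Q = 84 and P = 133.
Profit = (133 − 91)·84 = 3528.

Profit = 3528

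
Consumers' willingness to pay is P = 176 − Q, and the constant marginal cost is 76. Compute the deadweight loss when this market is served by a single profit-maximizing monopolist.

Perfect competition: P = MC = 76, so 176 − Q = 76 and Q = 100.
The monopolist equates marginal revenue to marginal cost: 176 − 2Q = 76, so Q = 50. From demand, P = 126.
DWL is the triangle between Q = 50 and Q = 100: ½·(100 − 50)·(126 − 76) = 1250.

DWL = 1250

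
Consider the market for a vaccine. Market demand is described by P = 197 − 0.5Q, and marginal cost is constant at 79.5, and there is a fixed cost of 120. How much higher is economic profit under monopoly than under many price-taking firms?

Under competition P = MC = 79.5, so Q = (197 − 79.5)/0.5 = 235.
Profit = (79.5 − 79.5)·235 − 120 = −120.
A monopolist chooses Q where MR = MC. MR = 197 − Q; setting this equal to 79.5 gives Q = 117.5 and P = 138.25.
Profit = (138.25 − 79.5)·117.5 − 120 = 6783.125.
Change in economic profit: 6783.125 − −120 = 6903.125.

π rises by 6903.125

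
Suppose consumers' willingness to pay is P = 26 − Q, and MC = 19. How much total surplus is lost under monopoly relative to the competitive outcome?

Under competition P = MC = 19, so Q = (26 − 19)/1 = 7.
A monopolist chooses Q where MR = MC. MR = 26 − 2Q; setting this equal to 19 gives Q = 3.5 and P = 22.5.
DWL is the triangle between Q = 3.5 and Q = 7: ½·(7 − 3.5)·(22.5 − 19) = 6.125.

DWL = 6.125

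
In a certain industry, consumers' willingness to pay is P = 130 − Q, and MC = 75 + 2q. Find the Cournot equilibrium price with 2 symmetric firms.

Cournot with 2 identical firms: the symmetric best-response condition is 130 − 3q = 75 + 2q. Each firm produces q = 11, total output Q = 22, price P = 108.

P = 108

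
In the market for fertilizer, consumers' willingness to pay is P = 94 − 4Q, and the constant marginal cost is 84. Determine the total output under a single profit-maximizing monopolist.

A monopolist chooses Q where MR = MC. MR = 94 − 8Q; setting this equal to 84 gives Q = 1.25 and P = 89.

Q = 1.25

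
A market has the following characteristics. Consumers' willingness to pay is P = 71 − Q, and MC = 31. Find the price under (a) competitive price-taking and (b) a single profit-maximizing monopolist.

Perfect competition: P = MC = 31, so 71 − Q = 31 and Q = 40.
Monopoly sets MR = MC: 71 − 2Q = 31 ⇒ Q = 20, P = 71 − 20 = 51.

Competition: P = 31; Monopoly: P = 51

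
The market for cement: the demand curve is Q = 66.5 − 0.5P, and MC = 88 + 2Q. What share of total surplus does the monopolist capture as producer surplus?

PS/TS = 0.75

Inverting demand: P = 133 − 2Q.
Monopoly sets MR = MC: 133 − 4Q = 88 + 2Q ⇒ Q = 7.5, P = 133 − 2·7.5 = 118.
CS = ½·(133 − 118)·7.5 = 56.25.
PS = P·Q − VC(Q) = 118·7.5 − (88·7.5 + ½·2·7.5²) = 168.75.
Share captured = PS/TS = 168.75/225 = 0.75.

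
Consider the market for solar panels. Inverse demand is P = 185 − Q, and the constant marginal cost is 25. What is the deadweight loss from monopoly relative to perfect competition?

DWL = 3200

Competitive firms price at marginal cost: P = 25, giving Q = 160.
The monopolist equates marginal revenue to marginal cost: 185 − 2Q = 25, so Q = 80. From demand, P = 105.
DWL is the triangle between Q = 80 and Q = 160: ½·(160 − 80)·(105 − 25) = 3200.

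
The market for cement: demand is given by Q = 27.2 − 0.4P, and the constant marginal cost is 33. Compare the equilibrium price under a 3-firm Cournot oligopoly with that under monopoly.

Inverting demand: P = 68 − 2.5Q.
With 3 symmetric Cournot firms, each firm's FOC gives 68 − 10q = 33, so q = 3.5, Q = 3·3.5 = 10.5, and P = 41.75.
The monopolist equates marginal revenue to marginal cost: 68 − 5Q = 33, so Q = 7. From demand, P = 50.5.

Cournot: P = 41.75; Monopoly: P = 50.5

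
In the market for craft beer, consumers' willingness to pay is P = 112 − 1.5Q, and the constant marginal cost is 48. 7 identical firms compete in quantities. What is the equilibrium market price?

With 7 symmetric Cournot firms, each firm's FOC gives 112 − 12q = 48, so q = 16/3, Q = 7·16/3 = 112/3, and P = 56.

P = 56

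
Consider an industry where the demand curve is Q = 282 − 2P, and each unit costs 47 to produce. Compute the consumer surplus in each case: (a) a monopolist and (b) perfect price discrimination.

Monopoly: CS = 2209; Perfect PD: CS = 0

Inverting demand: P = 141 − 0.5Q.
A monopolist chooses Q where MR = MC. MR = 141 − Q; setting this equal to 47 gives Q = 94 and P = 94.
CS = ½·(141 − 94)·94 = 2209.
With perfect price discrimination, output is the efficient level Q = 188 (where demand meets MC), but every buyer pays their willingness to pay: CS = 0 and PS = total surplus.
CS = 0.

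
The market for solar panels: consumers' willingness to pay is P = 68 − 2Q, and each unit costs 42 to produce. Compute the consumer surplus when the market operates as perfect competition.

Under competition P = MC = 42, so Q = (68 − 42)/2 = 13.
CS = ½·(68 − 42)·13 = 169.

CS = 169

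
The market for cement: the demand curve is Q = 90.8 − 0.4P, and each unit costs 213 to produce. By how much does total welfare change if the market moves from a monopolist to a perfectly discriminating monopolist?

Inverting demand: P = 227 − 2.5Q.
Monopoly sets MR = MC: 227 − 5Q = 213 ⇒ Q = 2.8, P = 227 − 2.5·2.8 = 220.
CS = ½·(227 − 220)·2.8 = 9.8; PS = (220 − 213)·2.8 = 19.6; TS = 29.4.
With perfect price discrimination, output is the efficient level Q = 5.6 (where demand meets MC), but every buyer pays their willingness to pay: CS = 0 and PS = total surplus.
TS = 39.2 (equal to competitive TS).
Change in total welfare: 39.2 − 29.4 = 9.8.

Total welfare rises by 9.8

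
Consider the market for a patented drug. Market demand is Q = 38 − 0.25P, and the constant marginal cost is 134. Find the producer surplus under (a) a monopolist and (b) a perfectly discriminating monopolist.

Inverting demand: P = 152 − 4Q.
The monopolist equates marginal revenue to marginal cost: 152 − 8Q = 134, so Q = 2.25. From demand, P = 143.
PS = (143 − 134)·2.25 = 20.25.
Under first-degree price discrimination the firm charges each unit its demand price and produces up to where P = MC, i.e. Q = 4.5. Consumer surplus is zero; producer surplus equals total surplus.
PS = ½·(152 − 134)·4.5 = 40.5.

Monopoly: PS = 20.25; Perfect PD: PS = 40.5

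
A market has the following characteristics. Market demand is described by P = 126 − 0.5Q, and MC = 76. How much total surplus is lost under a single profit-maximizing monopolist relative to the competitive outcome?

Under competition P = MC = 76, so Q = (126 − 76)/0.5 = 100.
Monopoly sets MR = MC: 126 − Q = 76 ⇒ Q = 50, P = 126 − 0.5·50 = 101.
DWL is the triangle between Q = 50 and Q = 100: ½·(100 − 50)·(101 − 76) = 625.

DWL = 625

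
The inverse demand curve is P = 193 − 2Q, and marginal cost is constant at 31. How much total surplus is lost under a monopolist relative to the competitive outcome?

DWL = 1640.25

Competitive firms price at marginal cost: P = 31, giving Q = 81.
Monopoly sets MR = MC: 193 − 4Q = 31 ⇒ Q = 40.5, P = 193 − 2·40.5 = 112.
DWL is the triangle between Q = 40.5 and Q = 81: ½·(81 − 40.5)·(112 − 31) = 1640.25.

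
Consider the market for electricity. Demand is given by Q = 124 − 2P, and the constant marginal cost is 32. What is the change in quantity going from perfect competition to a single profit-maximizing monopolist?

Q falls by 30

Inverting demand: P = 62 − 0.5Q.
Perfect competition: P = MC = 32, so 62 − 0.5Q = 32 and Q = 60.
A monopolist chooses Q where MR = MC. MR = 62 − Q; setting this equal to 32 gives Q = 30 and P = 47.
Change in quantity: 30 − 60 = −30.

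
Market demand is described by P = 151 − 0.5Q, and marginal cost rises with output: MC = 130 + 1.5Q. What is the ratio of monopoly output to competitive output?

A monopolist chooses Q where MR = MC. MR = 151 − Q; setting this equal to 130 + 1.5Q gives Q = 8.4 and P = 146.8.
Competitive equilibrium sets price equal to marginal cost: 151 − 0.5Q = 130 + 1.5Q, so Q = 10.5 and P = 145.75.
Ratio Q_m/Q_c = 8.4/10.5 = 0.8.

Q_m/Q_c = 0.8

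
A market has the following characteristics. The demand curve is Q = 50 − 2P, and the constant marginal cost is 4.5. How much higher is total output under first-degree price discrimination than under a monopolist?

Inverting demand: P = 25 − 0.5Q.
The monopolist equates marginal revenue to marginal cost: 25 − Q = 4.5, so Q = 20.5. From demand, P = 14.75.
With perfect price discrimination, output is the efficient level Q = 41 (where demand meets MC), but every buyer pays their willingness to pay: CS = 0 and PS = total surplus.
Change in total output: 41 − 20.5 = 20.5.

Total output rises by 20.5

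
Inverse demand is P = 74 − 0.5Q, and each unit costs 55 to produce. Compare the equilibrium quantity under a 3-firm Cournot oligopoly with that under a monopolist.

With 3 symmetric Cournot firms, each firm's FOC gives 74 − 2q = 55, so q = 9.5, Q = 3·9.5 = 28.5, and P = 59.75.
Monopoly sets MR = MC: 74 − Q = 55 ⇒ Q = 19, P = 74 − 0.5·19 = 64.5.

Cournot: Q = 28.5; Monopoly: Q = 19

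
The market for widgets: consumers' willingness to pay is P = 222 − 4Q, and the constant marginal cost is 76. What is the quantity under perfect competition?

Competitive firms price at marginal cost: P = 76, giving Q = 36.5.

Q = 36.5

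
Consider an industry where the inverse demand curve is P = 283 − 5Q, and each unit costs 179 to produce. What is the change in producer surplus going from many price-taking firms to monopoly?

Producer surplus rises by 540.8

Under competition P = MC = 179, so Q = (283 − 179)/5 = 20.8.
PS = (179 − 179)·20.8 = 0.
The monopolist equates marginal revenue to marginal cost: 283 − 10Q = 179, so Q = 10.4. From demand, P = 231.
PS = (231 − 179)·10.4 = 540.8.
Change in producer surplus: 540.8 − 0 = 540.8.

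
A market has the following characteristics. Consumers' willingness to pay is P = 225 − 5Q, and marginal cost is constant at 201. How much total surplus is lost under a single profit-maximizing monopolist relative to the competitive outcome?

Under competition P = MC = 201, so Q = (225 − 201)/5 = 4.8.
The monopolist equates marginal revenue to marginal cost: 225 − 10Q = 201, so Q = 2.4. From demand, P = 213.
DWL is the triangle between Q = 2.4 and Q = 4.8: ½·(4.8 − 2.4)·(213 − 201) = 14.4.

DWL = 14.4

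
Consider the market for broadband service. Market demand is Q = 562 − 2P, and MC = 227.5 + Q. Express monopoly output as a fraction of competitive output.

Q_m/Q_c = 0.75

Inverting demand: P = 281 − 0.5Q.
The monopolist equates marginal revenue to marginal cost: 281 − Q = 227.5 + Q, so Q = 26.75. From demand, P = 267.625.
Under competition P = MC: 281 − 0.5Q = 227.5 + Q ⇒ Q = 107/3, P = 1579/6.
Ratio Q_m/Q_c = 26.75/(107/3) = 0.75.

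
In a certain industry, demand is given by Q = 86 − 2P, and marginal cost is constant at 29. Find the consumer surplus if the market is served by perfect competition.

CS = 196

Inverting demand: P = 43 − 0.5Q.
Under competition P = MC = 29, so Q = (43 − 29)/0.5 = 28.
CS = ½·(43 − 29)·28 = 196.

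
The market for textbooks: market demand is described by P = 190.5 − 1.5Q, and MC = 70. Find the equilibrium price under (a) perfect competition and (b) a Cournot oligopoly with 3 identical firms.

Perfect competition: P = MC = 70, so 190.5 − 1.5Q = 70 and Q = 241/3.
With 3 symmetric Cournot firms, each firm's FOC gives 190.5 − 6q = 70, so q = 241/12, Q = 3·241/12 = 60.25, and P = 100.125.

Competition: P = 70; Cournot: P = 100.125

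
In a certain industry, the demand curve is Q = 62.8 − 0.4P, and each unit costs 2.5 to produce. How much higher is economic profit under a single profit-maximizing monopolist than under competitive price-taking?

Inverting demand: P = 157 − 2.5Q.
Competitive firms price at marginal cost: P = 2.5, giving Q = 61.8.
Profit = (2.5 − 2.5)·61.8 = 0.
A monopolist chooses Q where MR = MC. MR = 157 − 5Q; setting this equal to 2.5 gives Q = 30.9 and P = 79.75.
Profit = (79.75 − 2.5)·30.9 = 2387.025.
Change in economic profit: 2387.025 − 0 = 2387.025.

π rises by 2387.025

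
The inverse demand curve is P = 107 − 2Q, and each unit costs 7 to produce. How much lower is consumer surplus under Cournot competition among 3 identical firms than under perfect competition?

CS falls by 1093.75

Under competition P = MC = 7, so Q = (107 − 7)/2 = 50.
CS = ½·(107 − 7)·50 = 2500.
Cournot with 3 identical firms: the symmetric best-response condition is 107 − 8q = 7. Each firm produces q = 12.5, total output Q = 37.5, price P = 32.
CS = ½·(107 − 32)·37.5 = 1406.25.
Change in consumer surplus: 1406.25 − 2500 = −1093.75.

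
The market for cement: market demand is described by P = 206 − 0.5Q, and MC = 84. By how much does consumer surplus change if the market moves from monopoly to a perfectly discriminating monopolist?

CS falls by 3721

Monopoly sets MR = MC: 206 − Q = 84 ⇒ Q = 122, P = 206 − 0.5·122 = 145.
CS = ½·(206 − 145)·122 = 3721.
With perfect price discrimination, output is the efficient level Q = 244 (where demand meets MC), but every buyer pays their willingness to pay: CS = 0 and PS = total surplus.
CS = 0.
Change in consumer surplus: 0 − 3721 = −3721.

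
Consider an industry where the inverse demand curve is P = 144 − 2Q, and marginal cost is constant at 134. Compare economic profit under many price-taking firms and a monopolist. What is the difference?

Competitive firms price at marginal cost: P = 134, giving Q = 5.
Profit = (134 − 134)·5 = 0.
The monopolist equates marginal revenue to marginal cost: 144 − 4Q = 134, so Q = 2.5. From demand, P = 139.
Profit = (139 − 134)·2.5 = 12.5.
Change in economic profit: 12.5 − 0 = 12.5.

π rises by 12.5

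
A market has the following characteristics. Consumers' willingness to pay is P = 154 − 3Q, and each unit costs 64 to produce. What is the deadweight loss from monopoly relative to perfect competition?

Perfect competition: P = MC = 64, so 154 − 3Q = 64 and Q = 30.
Monopoly sets MR = MC: 154 − 6Q = 64 ⇒ Q = 15, P = 154 − 3·15 = 109.
DWL is the triangle between Q = 15 and Q = 30: ½·(30 − 15)·(109 − 64) = 337.5.

DWL = 337.5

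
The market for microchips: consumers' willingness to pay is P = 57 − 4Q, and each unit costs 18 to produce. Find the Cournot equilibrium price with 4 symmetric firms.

Cournot with 4 identical firms: the symmetric best-response condition is 57 − 20q = 18. Each firm produces q = 1.95, total output Q = 7.8, price P = 25.8.

P = 25.8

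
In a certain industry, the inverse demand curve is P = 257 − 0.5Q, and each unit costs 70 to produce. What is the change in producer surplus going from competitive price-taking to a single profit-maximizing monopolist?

Under competition P = MC = 70, so Q = (257 − 70)/0.5 = 374.
PS = (70 − 70)·374 = 0.
The monopolist equates marginal revenue to marginal cost: 257 − Q = 70, so Q = 187. From demand, P = 163.5.
PS = (163.5 − 70)·187 = 17484.5.
Change in producer surplus: 17484.5 − 0 = 17484.5.

Producer surplus rises by 17484.5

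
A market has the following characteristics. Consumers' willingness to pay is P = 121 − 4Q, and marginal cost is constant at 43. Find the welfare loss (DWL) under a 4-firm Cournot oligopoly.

Perfect competition: P = MC = 43, so 121 − 4Q = 43 and Q = 19.5.
Cournot with 4 identical firms: the symmetric best-response condition is 121 − 20q = 43. Each firm produces q = 3.9, total output Q = 15.6, price P = 58.6.
DWL is the triangle between Q = 15.6 and Q = 19.5: ½·(19.5 − 15.6)·(58.6 − 43) = 30.42.

DWL = 30.42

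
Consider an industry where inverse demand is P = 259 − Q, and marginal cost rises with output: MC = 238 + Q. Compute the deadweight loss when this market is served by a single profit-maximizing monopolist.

DWL = 12.25

Competitive equilibrium sets price equal to marginal cost: 259 − Q = 238 + Q, so Q = 10.5 and P = 248.5.
A monopolist chooses Q where MR = MC. MR = 259 − 2Q; setting this equal to 238 + Q gives Q = 7 and P = 252.
CS = ½·(259 − 248.5)·10.5 = 55.125; PS = (248.5·10.5 − 238·10.5 − ½·1·10.5²) = 55.125; TS = 110.25.
CS = ½·(259 − 252)·7 = 24.5; PS = (252·7 − 238·7 − ½·1·7²) = 73.5; TS = 98.
DWL = 110.25 − 98 = 12.25.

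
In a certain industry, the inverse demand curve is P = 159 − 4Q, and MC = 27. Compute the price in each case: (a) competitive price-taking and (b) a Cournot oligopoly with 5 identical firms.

Perfect competition: P = MC = 27, so 159 − 4Q = 27 and Q = 33.
Cournot with 5 identical firms: the symmetric best-response condition is 159 − 24q = 27. Each firm produces q = 5.5, total output Q = 27.5, price P = 49.

Competition: P = 27; Cournot: P = 49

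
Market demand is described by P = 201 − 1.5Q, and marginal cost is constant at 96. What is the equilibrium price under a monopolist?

Monopoly sets MR = MC: 201 − 3Q = 96 ⇒ Q = 35, P = 201 − 1.5·35 = 148.5.

P = 148.5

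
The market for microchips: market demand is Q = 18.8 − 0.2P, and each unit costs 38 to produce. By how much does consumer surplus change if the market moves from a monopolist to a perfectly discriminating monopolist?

Consumer surplus falls by 78.4

Inverting demand: P = 94 − 5Q.
A monopolist chooses Q where MR = MC. MR = 94 − 10Q; setting this equal to 38 gives Q = 5.6 and P = 66.
CS = ½·(94 − 66)·5.6 = 78.4.
Under first-degree price discrimination the firm charges each unit its demand price and produces up to where P = MC, i.e. Q = 11.2. Consumer surplus is zero; producer surplus equals total surplus.
CS = 0.
Change in consumer surplus: 0 − 78.4 = −78.4.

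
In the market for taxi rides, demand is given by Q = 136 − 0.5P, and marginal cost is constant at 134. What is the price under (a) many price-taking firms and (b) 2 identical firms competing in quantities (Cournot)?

Competition: P = 134; Cournot: P = 180

Inverting demand: P = 272 − 2Q.
Competitive firms price at marginal cost: P = 134, giving Q = 69.
Cournot with 2 identical firms: the symmetric best-response condition is 272 − 6q = 134. Each firm produces q = 23, total output Q = 46, price P = 180.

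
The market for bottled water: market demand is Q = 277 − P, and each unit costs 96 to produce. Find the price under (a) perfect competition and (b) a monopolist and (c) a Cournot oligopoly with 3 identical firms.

Competition: P = 96; Monopoly: P = 186.5; Cournot: P = 141.25

Inverting demand: P = 277 − Q.
Under competition P = MC = 96, so Q = (277 − 96)/1 = 181.
Monopoly sets MR = MC: 277 − 2Q = 96 ⇒ Q = 90.5, P = 277 − 90.5 = 186.5.
With 3 symmetric Cournot firms, each firm's FOC gives 277 − 4q = 96, so q = 45.25, Q = 3·45.25 = 135.75, and P = 141.25.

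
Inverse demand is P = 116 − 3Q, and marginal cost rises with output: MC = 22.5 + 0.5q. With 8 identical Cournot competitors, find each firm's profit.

With 8 symmetric Cournot firms, each firm's FOC gives 116 − 27q = 22.5 + 0.5q, so q = 3.4, Q = 8·3.4 = 27.2, and P = 34.4.
Each firm's profit = 34.4·3.4 − (22.5·3.4 + ½·0.5·3.4²) = 37.57.

π_i = 37.57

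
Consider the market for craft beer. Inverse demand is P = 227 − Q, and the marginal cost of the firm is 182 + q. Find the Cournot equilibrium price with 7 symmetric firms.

P = 192

Cournot with 7 identical firms: the symmetric best-response condition is 227 − 8q = 182 + q. Each firm produces q = 5, total output Q = 35, price P = 192.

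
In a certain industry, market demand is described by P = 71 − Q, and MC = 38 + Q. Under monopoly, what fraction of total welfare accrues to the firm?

PS/TS = 0.75

A monopolist chooses Q where MR = MC. MR = 71 − 2Q; setting this equal to 38 + Q gives Q = 11 and P = 60.
CS = ½·(71 − 60)·11 = 60.5.
PS = P·Q − VC(Q) = 60·11 − (38·11 + ½·1·11²) = 181.5.
Share captured = PS/TS = 181.5/242 = 0.75.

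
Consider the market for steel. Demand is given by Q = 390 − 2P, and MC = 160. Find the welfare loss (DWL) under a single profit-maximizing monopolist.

DWL = 306.25

Inverting demand: P = 195 − 0.5Q.
Under competition P = MC = 160, so Q = (195 − 160)/0.5 = 70.
The monopolist equates marginal revenue to marginal cost: 195 − Q = 160, so Q = 35. From demand, P = 177.5.
DWL is the triangle between Q = 35 and Q = 70: ½·(70 − 35)·(177.5 − 160) = 306.25.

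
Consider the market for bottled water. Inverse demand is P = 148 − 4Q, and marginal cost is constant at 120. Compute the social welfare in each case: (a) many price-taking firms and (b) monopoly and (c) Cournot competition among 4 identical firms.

Perfect competition: P = MC = 120, so 148 − 4Q = 120 and Q = 7.
CS = ½·(148 − 120)·7 = 98; PS = (120 − 120)·7 = 0; TS = 98.
Monopoly sets MR = MC: 148 − 8Q = 120 ⇒ Q = 3.5, P = 148 − 4·3.5 = 134.
CS = ½·(148 − 134)·3.5 = 24.5; PS = (134 − 120)·3.5 = 49; TS = 73.5.
Cournot with 4 identical firms: the symmetric best-response condition is 148 − 20q = 120. Each firm produces q = 1.4, total output Q = 5.6, price P = 125.6.
CS = ½·(148 − 125.6)·5.6 = 62.72; PS = (125.6 − 120)·5.6 = 31.36; TS = 94.08.

Competition: TS = 98; Monopoly: TS = 73.5; Cournot: TS = 94.08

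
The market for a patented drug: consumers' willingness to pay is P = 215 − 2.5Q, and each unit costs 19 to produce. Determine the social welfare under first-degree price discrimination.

TS = 7683.2

With perfect price discrimination, output is the efficient level Q = 78.4 (where demand meets MC), but every buyer pays their willingness to pay: CS = 0 and PS = total surplus.
TS = 7683.2 (equal to competitive TS).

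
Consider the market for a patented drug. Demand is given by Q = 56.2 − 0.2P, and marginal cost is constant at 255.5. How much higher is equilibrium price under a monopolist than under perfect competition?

Inverting demand: P = 281 − 5Q.
Perfect competition: P = MC = 255.5, so 281 − 5Q = 255.5 and Q = 5.1.
The monopolist equates marginal revenue to marginal cost: 281 − 10Q = 255.5, so Q = 2.55. From demand, P = 268.25.
Change in equilibrium price: 268.25 − 255.5 = 12.75.

P rises by 12.75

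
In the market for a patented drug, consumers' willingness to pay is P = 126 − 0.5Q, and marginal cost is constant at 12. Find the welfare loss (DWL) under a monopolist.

Under competition P = MC = 12, so Q = (126 − 12)/0.5 = 228.
Monopoly sets MR = MC: 126 − Q = 12 ⇒ Q = 114, P = 126 − 0.5·114 = 69.
DWL is the triangle between Q = 114 and Q = 228: ½·(228 − 114)·(69 − 12) = 3249.

DWL = 3249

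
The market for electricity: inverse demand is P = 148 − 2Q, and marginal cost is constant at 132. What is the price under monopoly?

A monopolist chooses Q where MR = MC. MR = 148 − 4Q; setting this equal to 132 gives Q = 4 and P = 140.

P = 140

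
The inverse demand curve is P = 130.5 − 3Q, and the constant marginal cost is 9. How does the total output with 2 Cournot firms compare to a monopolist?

With 2 symmetric Cournot firms, each firm's FOC gives 130.5 − 9q = 9, so q = 13.5, Q = 2·13.5 = 27, and P = 49.5.
A monopolist chooses Q where MR = MC. MR = 130.5 − 6Q; setting this equal to 9 gives Q = 20.25 and P = 69.75.

Cournot: Q = 27; Monopoly: Q = 20.25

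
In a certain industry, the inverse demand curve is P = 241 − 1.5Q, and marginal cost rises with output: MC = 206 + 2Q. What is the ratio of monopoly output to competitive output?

Q_m/Q_c = 0.7

A monopolist chooses Q where MR = MC. MR = 241 − 3Q; setting this equal to 206 + 2Q gives Q = 7 and P = 230.5.
Competitive equilibrium sets price equal to marginal cost: 241 − 1.5Q = 206 + 2Q, so Q = 10 and P = 226.
Ratio Q_m/Q_c = 7/10 = 0.7.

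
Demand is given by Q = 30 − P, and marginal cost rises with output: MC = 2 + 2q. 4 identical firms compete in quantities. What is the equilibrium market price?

P = 14

Inverting demand: P = 30 − Q.
Cournot with 4 identical firms: the symmetric best-response condition is 30 − 5q = 2 + 2q. Each firm produces q = 4, total output Q = 16, price P = 14.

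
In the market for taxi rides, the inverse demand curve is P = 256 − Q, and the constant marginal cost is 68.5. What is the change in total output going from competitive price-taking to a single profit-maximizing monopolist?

Total output falls by 93.75

Under competition P = MC = 68.5, so Q = (256 − 68.5)/1 = 187.5.
Monopoly sets MR = MC: 256 − 2Q = 68.5 ⇒ Q = 93.75, P = 256 − 93.75 = 162.25.
Change in total output: 93.75 − 187.5 = −93.75.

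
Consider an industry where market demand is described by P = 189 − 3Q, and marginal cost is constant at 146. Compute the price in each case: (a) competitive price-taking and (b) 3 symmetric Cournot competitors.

Competition: P = 146; Cournot: P = 156.75

Perfect competition: P = MC = 146, so 189 − 3Q = 146 and Q = 43/3.
Cournot with 3 identical firms: the symmetric best-response condition is 189 − 12q = 146. Each firm produces q = 43/12, total output Q = 10.75, price P = 156.75.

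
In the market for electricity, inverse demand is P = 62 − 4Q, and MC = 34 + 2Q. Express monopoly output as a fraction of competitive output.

Q_m/Q_c = 0.6

The monopolist equates marginal revenue to marginal cost: 62 − 8Q = 34 + 2Q, so Q = 2.8. From demand, P = 50.8.
Under competition P = MC: 62 − 4Q = 34 + 2Q ⇒ Q = 14/3, P = 130/3.
Ratio Q_m/Q_c = 2.8/(14/3) = 0.6.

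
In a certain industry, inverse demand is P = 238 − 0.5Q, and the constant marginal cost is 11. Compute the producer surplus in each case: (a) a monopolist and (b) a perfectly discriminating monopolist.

Monopoly: PS = 25764.5; Perfect PD: PS = 51529

A monopolist chooses Q where MR = MC. MR = 238 − Q; setting this equal to 11 gives Q = 227 and P = 124.5.
PS = (124.5 − 11)·227 = 25764.5.
A perfectly discriminating monopolist sells every unit with P(Q) ≥ MC(Q), so output equals the competitive quantity Q = 454. Each buyer pays their reservation price, so CS = 0 and the firm captures all surplus.
PS = ½·(238 − 11)·454 = 51529.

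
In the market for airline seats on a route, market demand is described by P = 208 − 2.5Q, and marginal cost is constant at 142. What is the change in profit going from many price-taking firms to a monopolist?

π rises by 435.6

Perfect competition: P = MC = 142, so 208 − 2.5Q = 142 and Q = 26.4.
Profit = (142 − 142)·26.4 = 0.
The monopolist equates marginal revenue to marginal cost: 208 − 5Q = 142, so Q = 13.2. From demand, P = 175.
Profit = (175 − 142)·13.2 = 435.6.
Change in profit: 435.6 − 0 = 435.6.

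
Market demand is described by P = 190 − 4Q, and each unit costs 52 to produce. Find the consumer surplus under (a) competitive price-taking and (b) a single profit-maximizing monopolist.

Competition: CS = 2380.5; Monopoly: CS = 595.125

Perfect competition: P = MC = 52, so 190 − 4Q = 52 and Q = 34.5.
CS = ½·(190 − 52)·34.5 = 2380.5.
A monopolist chooses Q where MR = MC. MR = 190 − 8Q; setting this equal to 52 gives Q = 17.25 and P = 121.
CS = ½·(190 − 121)·17.25 = 595.125.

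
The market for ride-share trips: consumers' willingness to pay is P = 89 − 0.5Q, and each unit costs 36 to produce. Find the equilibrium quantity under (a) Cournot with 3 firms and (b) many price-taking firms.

Cournot with 3 identical firms: the symmetric best-response condition is 89 − 2q = 36. Each firm produces q = 26.5, total output Q = 79.5, price P = 49.25.
Competitive firms price at marginal cost: P = 36, giving Q = 106.

Cournot: Q = 79.5; Competition: Q = 106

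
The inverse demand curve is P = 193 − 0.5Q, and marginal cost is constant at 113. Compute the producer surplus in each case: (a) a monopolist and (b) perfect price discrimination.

A monopolist chooses Q where MR = MC. MR = 193 − Q; setting this equal to 113 gives Q = 80 and P = 153.
PS = (153 − 113)·80 = 3200.
A perfectly discriminating monopolist sells every unit with P(Q) ≥ MC(Q), so output equals the competitive quantity Q = 160. Each buyer pays their reservation price, so CS = 0 and the firm captures all surplus.
PS = ½·(193 − 113)·160 = 6400.

Monopoly: PS = 3200; Perfect PD: PS = 6400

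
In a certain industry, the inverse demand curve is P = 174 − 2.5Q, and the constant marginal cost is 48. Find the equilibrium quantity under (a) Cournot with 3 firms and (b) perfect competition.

Cournot with 3 identical firms: the symmetric best-response condition is 174 − 10q = 48. Each firm produces q = 12.6, total output Q = 37.8, price P = 79.5.
Under competition P = MC = 48, so Q = (174 − 48)/2.5 = 50.4.

Cournot: Q = 37.8; Competition: Q = 50.4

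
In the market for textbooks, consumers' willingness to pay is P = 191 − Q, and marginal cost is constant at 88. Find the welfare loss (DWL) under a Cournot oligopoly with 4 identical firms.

Perfect competition: P = MC = 88, so 191 − Q = 88 and Q = 103.
In a 4-firm Cournot equilibrium, symmetry and the first-order condition give q = (191 − 88)/(5) = 20.6. So Q = 82.4 and P = 108.6.
DWL is the triangle between Q = 82.4 and Q = 103: ½·(103 − 82.4)·(108.6 − 88) = 212.18.

DWL = 212.18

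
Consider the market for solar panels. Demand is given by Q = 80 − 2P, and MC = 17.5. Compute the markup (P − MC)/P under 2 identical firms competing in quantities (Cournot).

Inverting demand: P = 40 − 0.5Q.
Cournot with 2 identical firms: the symmetric best-response condition is 40 − 1.5q = 17.5. Each firm produces q = 15, total output Q = 30, price P = 25.
Lerner index = (P − MC)/P = (25 − 17.5)/25 = 0.3.

Lerner index = 0.3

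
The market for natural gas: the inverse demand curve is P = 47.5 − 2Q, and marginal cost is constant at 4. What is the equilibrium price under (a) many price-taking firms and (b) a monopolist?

Competitive firms price at marginal cost: P = 4, giving Q = 21.75.
The monopolist equates marginal revenue to marginal cost: 47.5 − 4Q = 4, so Q = 10.875. From demand, P = 25.75.

Competition: P = 4; Monopoly: P = 25.75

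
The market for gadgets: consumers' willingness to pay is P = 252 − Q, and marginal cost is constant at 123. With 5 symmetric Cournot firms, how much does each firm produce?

q_i = 21.5

In a 5-firm Cournot equilibrium, symmetry and the first-order condition give q = (252 − 123)/(6) = 21.5. So Q = 107.5 and P = 144.5.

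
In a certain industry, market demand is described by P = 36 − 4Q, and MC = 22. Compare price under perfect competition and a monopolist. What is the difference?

Perfect competition: P = MC = 22, so 36 − 4Q = 22 and Q = 3.5.
The monopolist equates marginal revenue to marginal cost: 36 − 8Q = 22, so Q = 1.75. From demand, P = 29.
Change in price: 29 − 22 = 7.

Price rises by 7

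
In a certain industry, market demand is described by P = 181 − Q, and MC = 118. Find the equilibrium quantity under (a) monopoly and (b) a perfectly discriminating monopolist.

Monopoly: Q = 31.5; Perfect PD: Q = 63

The monopolist equates marginal revenue to marginal cost: 181 − 2Q = 118, so Q = 31.5. From demand, P = 149.5.
A perfectly discriminating monopolist sells every unit with P(Q) ≥ MC(Q), so output equals the competitive quantity Q = 63. Each buyer pays their reservation price, so CS = 0 and the firm captures all surplus.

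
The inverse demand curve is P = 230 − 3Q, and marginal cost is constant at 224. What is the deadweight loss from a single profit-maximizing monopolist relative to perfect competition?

Competitive firms price at marginal cost: P = 224, giving Q = 2.
A monopolist chooses Q where MR = MC. MR = 230 − 6Q; setting this equal to 224 gives Q = 1 and P = 227.
DWL is the triangle between Q = 1 and Q = 2: ½·(2 − 1)·(227 − 224) = 1.5.

DWL = 1.5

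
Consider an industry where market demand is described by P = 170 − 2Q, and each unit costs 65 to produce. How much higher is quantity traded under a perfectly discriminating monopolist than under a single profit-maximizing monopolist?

Q rises by 26.25

Monopoly sets MR = MC: 170 − 4Q = 65 ⇒ Q = 26.25, P = 170 − 2·26.25 = 117.5.
With perfect price discrimination, output is the efficient level Q = 52.5 (where demand meets MC), but every buyer pays their willingness to pay: CS = 0 and PS = total surplus.
Change in quantity traded: 52.5 − 26.25 = 26.25.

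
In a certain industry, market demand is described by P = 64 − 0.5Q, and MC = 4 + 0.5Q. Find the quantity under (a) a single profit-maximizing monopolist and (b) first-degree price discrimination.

Monopoly: Q = 40; Perfect PD: Q = 60

Monopoly sets MR = MC: 64 − Q = 4 + 0.5Q ⇒ Q = 40, P = 64 − 0.5·40 = 44.
Under first-degree price discrimination the firm charges each unit its demand price and produces up to where P = MC, i.e. Q = 60. Consumer surplus is zero; producer surplus equals total surplus.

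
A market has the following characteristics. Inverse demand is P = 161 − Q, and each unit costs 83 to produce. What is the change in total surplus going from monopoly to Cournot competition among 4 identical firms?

Monopoly sets MR = MC: 161 − 2Q = 83 ⇒ Q = 39, P = 161 − 39 = 122.
CS = ½·(161 − 122)·39 = 760.5; PS = (122 − 83)·39 = 1521; TS = 2281.5.
With 4 symmetric Cournot firms, each firm's FOC gives 161 − 5q = 83, so q = 15.6, Q = 4·15.6 = 62.4, and P = 98.6.
CS = ½·(161 − 98.6)·62.4 = 1946.88; PS = (98.6 − 83)·62.4 = 973.44; TS = 2920.32.
Change in total surplus: 2920.32 − 2281.5 = 638.82.

TS rises by 638.82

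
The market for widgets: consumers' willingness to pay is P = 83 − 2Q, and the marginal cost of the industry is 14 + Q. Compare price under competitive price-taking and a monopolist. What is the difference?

Price rises by 18.4

Competitive equilibrium sets price equal to marginal cost: 83 − 2Q = 14 + Q, so Q = 23 and P = 37.
A monopolist chooses Q where MR = MC. MR = 83 − 4Q; setting this equal to 14 + Q gives Q = 13.8 and P = 55.4.
Change in price: 55.4 − 37 = 18.4.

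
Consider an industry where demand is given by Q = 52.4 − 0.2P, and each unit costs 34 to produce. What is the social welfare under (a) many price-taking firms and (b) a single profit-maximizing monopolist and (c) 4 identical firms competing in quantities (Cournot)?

Inverting demand: P = 262 − 5Q.
Perfect competition: P = MC = 34, so 262 − 5Q = 34 and Q = 45.6.
CS = ½·(262 − 34)·45.6 = 5198.4; PS = (34 − 34)·45.6 = 0; TS = 5198.4.
The monopolist equates marginal revenue to marginal cost: 262 − 10Q = 34, so Q = 22.8. From demand, P = 148.
CS = ½·(262 − 148)·22.8 = 1299.6; PS = (148 − 34)·22.8 = 2599.2; TS = 3898.8.
In a 4-firm Cournot equilibrium, symmetry and the first-order condition give q = (262 − 34)/(25) = 9.12. So Q = 36.48 and P = 79.6.
CS = ½·(262 − 79.6)·36.48 = 3326.976; PS = (79.6 − 34)·36.48 = 1663.488; TS = 4990.464.

Competition: TS = 5198.4; Monopoly: TS = 3898.8; Cournot: TS = 4990.464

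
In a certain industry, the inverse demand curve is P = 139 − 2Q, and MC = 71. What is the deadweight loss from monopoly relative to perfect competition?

DWL = 289

Perfect competition: P = MC = 71, so 139 − 2Q = 71 and Q = 34.
The monopolist equates marginal revenue to marginal cost: 139 − 4Q = 71, so Q = 17. From demand, P = 105.
DWL is the triangle between Q = 17 and Q = 34: ½·(34 − 17)·(105 − 71) = 289.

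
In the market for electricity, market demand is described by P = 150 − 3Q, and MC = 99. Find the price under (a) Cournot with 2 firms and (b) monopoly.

In a 2-firm Cournot equilibrium, symmetry and the first-order condition give q = (150 − 99)/(9) = 17/3. So Q = 34/3 and P = 116.
Monopoly sets MR = MC: 150 − 6Q = 99 ⇒ Q = 8.5, P = 150 − 3·8.5 = 124.5.

Cournot: P = 116; Monopoly: P = 124.5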